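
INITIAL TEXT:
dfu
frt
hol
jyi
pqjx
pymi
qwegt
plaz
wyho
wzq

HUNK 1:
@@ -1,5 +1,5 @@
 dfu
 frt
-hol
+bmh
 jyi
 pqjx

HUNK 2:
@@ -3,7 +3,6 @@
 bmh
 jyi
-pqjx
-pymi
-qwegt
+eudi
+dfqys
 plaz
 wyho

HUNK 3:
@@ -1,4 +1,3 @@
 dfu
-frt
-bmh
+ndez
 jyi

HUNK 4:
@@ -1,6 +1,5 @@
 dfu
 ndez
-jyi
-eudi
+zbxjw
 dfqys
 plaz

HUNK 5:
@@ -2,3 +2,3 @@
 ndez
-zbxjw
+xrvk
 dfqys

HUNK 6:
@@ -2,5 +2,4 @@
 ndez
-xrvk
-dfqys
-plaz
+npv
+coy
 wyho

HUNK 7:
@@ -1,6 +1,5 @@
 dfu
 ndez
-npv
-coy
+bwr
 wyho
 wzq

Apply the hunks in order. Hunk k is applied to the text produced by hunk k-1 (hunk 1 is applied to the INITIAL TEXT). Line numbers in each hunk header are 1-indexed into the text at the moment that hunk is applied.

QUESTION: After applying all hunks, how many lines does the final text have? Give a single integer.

Answer: 5

Derivation:
Hunk 1: at line 1 remove [hol] add [bmh] -> 10 lines: dfu frt bmh jyi pqjx pymi qwegt plaz wyho wzq
Hunk 2: at line 3 remove [pqjx,pymi,qwegt] add [eudi,dfqys] -> 9 lines: dfu frt bmh jyi eudi dfqys plaz wyho wzq
Hunk 3: at line 1 remove [frt,bmh] add [ndez] -> 8 lines: dfu ndez jyi eudi dfqys plaz wyho wzq
Hunk 4: at line 1 remove [jyi,eudi] add [zbxjw] -> 7 lines: dfu ndez zbxjw dfqys plaz wyho wzq
Hunk 5: at line 2 remove [zbxjw] add [xrvk] -> 7 lines: dfu ndez xrvk dfqys plaz wyho wzq
Hunk 6: at line 2 remove [xrvk,dfqys,plaz] add [npv,coy] -> 6 lines: dfu ndez npv coy wyho wzq
Hunk 7: at line 1 remove [npv,coy] add [bwr] -> 5 lines: dfu ndez bwr wyho wzq
Final line count: 5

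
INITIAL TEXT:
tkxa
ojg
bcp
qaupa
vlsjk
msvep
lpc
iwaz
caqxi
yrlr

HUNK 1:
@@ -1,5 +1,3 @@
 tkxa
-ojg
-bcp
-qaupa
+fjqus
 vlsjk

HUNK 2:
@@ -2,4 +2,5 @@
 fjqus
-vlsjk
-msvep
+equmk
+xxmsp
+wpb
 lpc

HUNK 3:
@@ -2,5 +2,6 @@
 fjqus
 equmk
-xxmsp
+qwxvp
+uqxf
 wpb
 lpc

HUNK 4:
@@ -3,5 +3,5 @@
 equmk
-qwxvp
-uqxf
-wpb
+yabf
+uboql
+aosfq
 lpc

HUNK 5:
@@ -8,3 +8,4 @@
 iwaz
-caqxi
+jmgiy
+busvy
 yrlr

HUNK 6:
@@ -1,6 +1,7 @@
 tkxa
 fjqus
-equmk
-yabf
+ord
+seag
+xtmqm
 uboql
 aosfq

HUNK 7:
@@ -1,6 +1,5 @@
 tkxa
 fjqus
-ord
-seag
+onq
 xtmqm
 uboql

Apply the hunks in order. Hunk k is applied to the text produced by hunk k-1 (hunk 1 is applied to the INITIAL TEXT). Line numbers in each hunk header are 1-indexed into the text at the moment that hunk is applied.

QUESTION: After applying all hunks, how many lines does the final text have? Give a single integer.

Hunk 1: at line 1 remove [ojg,bcp,qaupa] add [fjqus] -> 8 lines: tkxa fjqus vlsjk msvep lpc iwaz caqxi yrlr
Hunk 2: at line 2 remove [vlsjk,msvep] add [equmk,xxmsp,wpb] -> 9 lines: tkxa fjqus equmk xxmsp wpb lpc iwaz caqxi yrlr
Hunk 3: at line 2 remove [xxmsp] add [qwxvp,uqxf] -> 10 lines: tkxa fjqus equmk qwxvp uqxf wpb lpc iwaz caqxi yrlr
Hunk 4: at line 3 remove [qwxvp,uqxf,wpb] add [yabf,uboql,aosfq] -> 10 lines: tkxa fjqus equmk yabf uboql aosfq lpc iwaz caqxi yrlr
Hunk 5: at line 8 remove [caqxi] add [jmgiy,busvy] -> 11 lines: tkxa fjqus equmk yabf uboql aosfq lpc iwaz jmgiy busvy yrlr
Hunk 6: at line 1 remove [equmk,yabf] add [ord,seag,xtmqm] -> 12 lines: tkxa fjqus ord seag xtmqm uboql aosfq lpc iwaz jmgiy busvy yrlr
Hunk 7: at line 1 remove [ord,seag] add [onq] -> 11 lines: tkxa fjqus onq xtmqm uboql aosfq lpc iwaz jmgiy busvy yrlr
Final line count: 11

Answer: 11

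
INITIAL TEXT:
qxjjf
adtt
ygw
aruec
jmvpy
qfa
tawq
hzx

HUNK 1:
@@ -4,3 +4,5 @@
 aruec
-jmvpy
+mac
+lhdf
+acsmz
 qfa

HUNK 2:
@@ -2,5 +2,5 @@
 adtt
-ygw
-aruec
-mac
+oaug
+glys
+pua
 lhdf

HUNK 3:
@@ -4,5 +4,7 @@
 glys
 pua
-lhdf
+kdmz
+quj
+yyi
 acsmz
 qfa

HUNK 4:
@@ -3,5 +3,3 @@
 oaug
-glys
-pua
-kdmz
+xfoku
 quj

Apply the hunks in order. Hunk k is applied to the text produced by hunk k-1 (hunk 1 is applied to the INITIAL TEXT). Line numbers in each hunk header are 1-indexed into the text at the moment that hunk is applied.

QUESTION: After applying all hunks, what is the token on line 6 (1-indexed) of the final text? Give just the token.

Answer: yyi

Derivation:
Hunk 1: at line 4 remove [jmvpy] add [mac,lhdf,acsmz] -> 10 lines: qxjjf adtt ygw aruec mac lhdf acsmz qfa tawq hzx
Hunk 2: at line 2 remove [ygw,aruec,mac] add [oaug,glys,pua] -> 10 lines: qxjjf adtt oaug glys pua lhdf acsmz qfa tawq hzx
Hunk 3: at line 4 remove [lhdf] add [kdmz,quj,yyi] -> 12 lines: qxjjf adtt oaug glys pua kdmz quj yyi acsmz qfa tawq hzx
Hunk 4: at line 3 remove [glys,pua,kdmz] add [xfoku] -> 10 lines: qxjjf adtt oaug xfoku quj yyi acsmz qfa tawq hzx
Final line 6: yyi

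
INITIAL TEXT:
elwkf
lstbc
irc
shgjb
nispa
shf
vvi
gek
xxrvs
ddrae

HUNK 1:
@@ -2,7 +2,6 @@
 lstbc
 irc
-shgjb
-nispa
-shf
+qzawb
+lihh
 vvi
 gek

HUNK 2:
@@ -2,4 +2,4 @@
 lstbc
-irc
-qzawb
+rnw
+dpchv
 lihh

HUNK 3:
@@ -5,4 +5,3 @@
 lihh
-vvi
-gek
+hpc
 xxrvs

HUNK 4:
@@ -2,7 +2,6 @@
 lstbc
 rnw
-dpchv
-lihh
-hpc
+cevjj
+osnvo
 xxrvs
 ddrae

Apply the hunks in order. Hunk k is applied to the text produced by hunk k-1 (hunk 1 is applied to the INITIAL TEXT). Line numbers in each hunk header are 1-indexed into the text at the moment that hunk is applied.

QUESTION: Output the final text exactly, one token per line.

Answer: elwkf
lstbc
rnw
cevjj
osnvo
xxrvs
ddrae

Derivation:
Hunk 1: at line 2 remove [shgjb,nispa,shf] add [qzawb,lihh] -> 9 lines: elwkf lstbc irc qzawb lihh vvi gek xxrvs ddrae
Hunk 2: at line 2 remove [irc,qzawb] add [rnw,dpchv] -> 9 lines: elwkf lstbc rnw dpchv lihh vvi gek xxrvs ddrae
Hunk 3: at line 5 remove [vvi,gek] add [hpc] -> 8 lines: elwkf lstbc rnw dpchv lihh hpc xxrvs ddrae
Hunk 4: at line 2 remove [dpchv,lihh,hpc] add [cevjj,osnvo] -> 7 lines: elwkf lstbc rnw cevjj osnvo xxrvs ddrae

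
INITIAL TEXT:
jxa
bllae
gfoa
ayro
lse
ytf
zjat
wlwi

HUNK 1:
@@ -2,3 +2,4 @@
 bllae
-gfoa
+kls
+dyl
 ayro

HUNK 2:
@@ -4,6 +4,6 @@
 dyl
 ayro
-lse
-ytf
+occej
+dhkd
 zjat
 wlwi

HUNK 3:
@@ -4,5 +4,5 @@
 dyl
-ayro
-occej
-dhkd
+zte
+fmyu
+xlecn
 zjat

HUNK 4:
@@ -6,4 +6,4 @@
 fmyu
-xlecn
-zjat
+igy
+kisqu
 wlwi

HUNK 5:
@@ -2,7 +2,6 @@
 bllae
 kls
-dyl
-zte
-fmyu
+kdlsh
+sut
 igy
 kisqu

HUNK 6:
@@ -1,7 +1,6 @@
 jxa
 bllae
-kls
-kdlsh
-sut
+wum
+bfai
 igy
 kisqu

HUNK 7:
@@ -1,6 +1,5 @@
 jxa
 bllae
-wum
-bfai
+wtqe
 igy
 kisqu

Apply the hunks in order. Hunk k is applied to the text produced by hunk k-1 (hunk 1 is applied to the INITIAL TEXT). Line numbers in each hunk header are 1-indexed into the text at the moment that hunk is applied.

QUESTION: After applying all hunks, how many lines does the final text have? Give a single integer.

Answer: 6

Derivation:
Hunk 1: at line 2 remove [gfoa] add [kls,dyl] -> 9 lines: jxa bllae kls dyl ayro lse ytf zjat wlwi
Hunk 2: at line 4 remove [lse,ytf] add [occej,dhkd] -> 9 lines: jxa bllae kls dyl ayro occej dhkd zjat wlwi
Hunk 3: at line 4 remove [ayro,occej,dhkd] add [zte,fmyu,xlecn] -> 9 lines: jxa bllae kls dyl zte fmyu xlecn zjat wlwi
Hunk 4: at line 6 remove [xlecn,zjat] add [igy,kisqu] -> 9 lines: jxa bllae kls dyl zte fmyu igy kisqu wlwi
Hunk 5: at line 2 remove [dyl,zte,fmyu] add [kdlsh,sut] -> 8 lines: jxa bllae kls kdlsh sut igy kisqu wlwi
Hunk 6: at line 1 remove [kls,kdlsh,sut] add [wum,bfai] -> 7 lines: jxa bllae wum bfai igy kisqu wlwi
Hunk 7: at line 1 remove [wum,bfai] add [wtqe] -> 6 lines: jxa bllae wtqe igy kisqu wlwi
Final line count: 6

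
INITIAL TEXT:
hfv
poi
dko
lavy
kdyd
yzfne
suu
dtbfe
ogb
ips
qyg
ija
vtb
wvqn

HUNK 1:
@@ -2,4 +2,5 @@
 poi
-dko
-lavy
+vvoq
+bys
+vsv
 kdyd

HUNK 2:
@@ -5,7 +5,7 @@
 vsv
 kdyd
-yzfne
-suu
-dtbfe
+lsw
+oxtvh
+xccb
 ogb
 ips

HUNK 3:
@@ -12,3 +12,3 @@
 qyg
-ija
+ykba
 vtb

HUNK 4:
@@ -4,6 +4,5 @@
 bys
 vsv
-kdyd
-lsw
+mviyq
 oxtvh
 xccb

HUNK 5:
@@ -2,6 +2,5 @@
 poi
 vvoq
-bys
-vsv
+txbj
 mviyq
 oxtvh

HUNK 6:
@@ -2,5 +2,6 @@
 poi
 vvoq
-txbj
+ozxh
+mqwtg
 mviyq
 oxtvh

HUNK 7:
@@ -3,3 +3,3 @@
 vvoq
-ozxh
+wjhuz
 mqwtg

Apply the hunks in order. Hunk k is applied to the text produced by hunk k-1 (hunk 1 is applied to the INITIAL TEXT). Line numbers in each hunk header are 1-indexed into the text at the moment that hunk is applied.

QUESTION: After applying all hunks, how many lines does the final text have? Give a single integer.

Answer: 14

Derivation:
Hunk 1: at line 2 remove [dko,lavy] add [vvoq,bys,vsv] -> 15 lines: hfv poi vvoq bys vsv kdyd yzfne suu dtbfe ogb ips qyg ija vtb wvqn
Hunk 2: at line 5 remove [yzfne,suu,dtbfe] add [lsw,oxtvh,xccb] -> 15 lines: hfv poi vvoq bys vsv kdyd lsw oxtvh xccb ogb ips qyg ija vtb wvqn
Hunk 3: at line 12 remove [ija] add [ykba] -> 15 lines: hfv poi vvoq bys vsv kdyd lsw oxtvh xccb ogb ips qyg ykba vtb wvqn
Hunk 4: at line 4 remove [kdyd,lsw] add [mviyq] -> 14 lines: hfv poi vvoq bys vsv mviyq oxtvh xccb ogb ips qyg ykba vtb wvqn
Hunk 5: at line 2 remove [bys,vsv] add [txbj] -> 13 lines: hfv poi vvoq txbj mviyq oxtvh xccb ogb ips qyg ykba vtb wvqn
Hunk 6: at line 2 remove [txbj] add [ozxh,mqwtg] -> 14 lines: hfv poi vvoq ozxh mqwtg mviyq oxtvh xccb ogb ips qyg ykba vtb wvqn
Hunk 7: at line 3 remove [ozxh] add [wjhuz] -> 14 lines: hfv poi vvoq wjhuz mqwtg mviyq oxtvh xccb ogb ips qyg ykba vtb wvqn
Final line count: 14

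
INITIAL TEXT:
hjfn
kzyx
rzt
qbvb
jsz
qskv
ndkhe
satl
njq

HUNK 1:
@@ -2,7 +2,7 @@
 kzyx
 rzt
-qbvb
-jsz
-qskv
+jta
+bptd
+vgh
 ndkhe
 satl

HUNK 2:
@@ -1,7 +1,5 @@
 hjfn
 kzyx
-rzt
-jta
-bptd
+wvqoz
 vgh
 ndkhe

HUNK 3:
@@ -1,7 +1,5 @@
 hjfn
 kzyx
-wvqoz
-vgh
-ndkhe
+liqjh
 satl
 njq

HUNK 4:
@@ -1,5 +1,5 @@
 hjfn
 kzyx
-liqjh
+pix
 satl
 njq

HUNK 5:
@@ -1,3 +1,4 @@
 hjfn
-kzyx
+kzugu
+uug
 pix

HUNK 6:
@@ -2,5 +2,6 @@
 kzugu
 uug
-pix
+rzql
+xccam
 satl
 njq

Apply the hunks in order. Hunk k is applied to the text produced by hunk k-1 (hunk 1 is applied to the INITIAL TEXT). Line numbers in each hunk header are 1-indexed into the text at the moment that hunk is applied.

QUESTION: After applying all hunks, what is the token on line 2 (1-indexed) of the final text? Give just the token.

Answer: kzugu

Derivation:
Hunk 1: at line 2 remove [qbvb,jsz,qskv] add [jta,bptd,vgh] -> 9 lines: hjfn kzyx rzt jta bptd vgh ndkhe satl njq
Hunk 2: at line 1 remove [rzt,jta,bptd] add [wvqoz] -> 7 lines: hjfn kzyx wvqoz vgh ndkhe satl njq
Hunk 3: at line 1 remove [wvqoz,vgh,ndkhe] add [liqjh] -> 5 lines: hjfn kzyx liqjh satl njq
Hunk 4: at line 1 remove [liqjh] add [pix] -> 5 lines: hjfn kzyx pix satl njq
Hunk 5: at line 1 remove [kzyx] add [kzugu,uug] -> 6 lines: hjfn kzugu uug pix satl njq
Hunk 6: at line 2 remove [pix] add [rzql,xccam] -> 7 lines: hjfn kzugu uug rzql xccam satl njq
Final line 2: kzugu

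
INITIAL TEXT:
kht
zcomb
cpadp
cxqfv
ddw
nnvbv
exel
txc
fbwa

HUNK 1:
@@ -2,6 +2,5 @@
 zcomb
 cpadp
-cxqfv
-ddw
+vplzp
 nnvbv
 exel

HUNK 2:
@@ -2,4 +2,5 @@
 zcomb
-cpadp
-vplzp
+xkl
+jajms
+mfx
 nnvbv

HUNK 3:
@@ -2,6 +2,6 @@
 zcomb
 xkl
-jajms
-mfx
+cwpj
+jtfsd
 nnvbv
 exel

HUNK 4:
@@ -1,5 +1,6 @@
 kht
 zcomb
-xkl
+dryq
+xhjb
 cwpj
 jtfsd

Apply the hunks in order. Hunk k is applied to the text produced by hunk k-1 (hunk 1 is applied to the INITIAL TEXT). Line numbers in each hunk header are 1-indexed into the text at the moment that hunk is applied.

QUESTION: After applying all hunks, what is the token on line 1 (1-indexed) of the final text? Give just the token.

Hunk 1: at line 2 remove [cxqfv,ddw] add [vplzp] -> 8 lines: kht zcomb cpadp vplzp nnvbv exel txc fbwa
Hunk 2: at line 2 remove [cpadp,vplzp] add [xkl,jajms,mfx] -> 9 lines: kht zcomb xkl jajms mfx nnvbv exel txc fbwa
Hunk 3: at line 2 remove [jajms,mfx] add [cwpj,jtfsd] -> 9 lines: kht zcomb xkl cwpj jtfsd nnvbv exel txc fbwa
Hunk 4: at line 1 remove [xkl] add [dryq,xhjb] -> 10 lines: kht zcomb dryq xhjb cwpj jtfsd nnvbv exel txc fbwa
Final line 1: kht

Answer: kht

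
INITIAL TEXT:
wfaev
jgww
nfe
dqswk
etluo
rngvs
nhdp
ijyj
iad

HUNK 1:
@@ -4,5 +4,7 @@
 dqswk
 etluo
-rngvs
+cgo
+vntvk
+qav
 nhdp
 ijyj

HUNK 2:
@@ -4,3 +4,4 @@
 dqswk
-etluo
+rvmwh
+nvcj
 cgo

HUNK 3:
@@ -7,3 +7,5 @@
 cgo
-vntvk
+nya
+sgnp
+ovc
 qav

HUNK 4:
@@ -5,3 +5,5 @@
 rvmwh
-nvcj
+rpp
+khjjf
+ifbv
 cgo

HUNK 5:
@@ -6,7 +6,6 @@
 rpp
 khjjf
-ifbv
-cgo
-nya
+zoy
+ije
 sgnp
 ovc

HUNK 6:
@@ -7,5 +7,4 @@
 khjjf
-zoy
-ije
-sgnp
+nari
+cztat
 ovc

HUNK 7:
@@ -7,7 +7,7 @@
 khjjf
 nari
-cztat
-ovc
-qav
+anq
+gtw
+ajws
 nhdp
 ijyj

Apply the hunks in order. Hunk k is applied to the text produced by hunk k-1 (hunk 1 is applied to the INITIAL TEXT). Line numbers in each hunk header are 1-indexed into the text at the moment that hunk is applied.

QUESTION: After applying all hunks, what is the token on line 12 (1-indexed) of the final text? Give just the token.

Answer: nhdp

Derivation:
Hunk 1: at line 4 remove [rngvs] add [cgo,vntvk,qav] -> 11 lines: wfaev jgww nfe dqswk etluo cgo vntvk qav nhdp ijyj iad
Hunk 2: at line 4 remove [etluo] add [rvmwh,nvcj] -> 12 lines: wfaev jgww nfe dqswk rvmwh nvcj cgo vntvk qav nhdp ijyj iad
Hunk 3: at line 7 remove [vntvk] add [nya,sgnp,ovc] -> 14 lines: wfaev jgww nfe dqswk rvmwh nvcj cgo nya sgnp ovc qav nhdp ijyj iad
Hunk 4: at line 5 remove [nvcj] add [rpp,khjjf,ifbv] -> 16 lines: wfaev jgww nfe dqswk rvmwh rpp khjjf ifbv cgo nya sgnp ovc qav nhdp ijyj iad
Hunk 5: at line 6 remove [ifbv,cgo,nya] add [zoy,ije] -> 15 lines: wfaev jgww nfe dqswk rvmwh rpp khjjf zoy ije sgnp ovc qav nhdp ijyj iad
Hunk 6: at line 7 remove [zoy,ije,sgnp] add [nari,cztat] -> 14 lines: wfaev jgww nfe dqswk rvmwh rpp khjjf nari cztat ovc qav nhdp ijyj iad
Hunk 7: at line 7 remove [cztat,ovc,qav] add [anq,gtw,ajws] -> 14 lines: wfaev jgww nfe dqswk rvmwh rpp khjjf nari anq gtw ajws nhdp ijyj iad
Final line 12: nhdp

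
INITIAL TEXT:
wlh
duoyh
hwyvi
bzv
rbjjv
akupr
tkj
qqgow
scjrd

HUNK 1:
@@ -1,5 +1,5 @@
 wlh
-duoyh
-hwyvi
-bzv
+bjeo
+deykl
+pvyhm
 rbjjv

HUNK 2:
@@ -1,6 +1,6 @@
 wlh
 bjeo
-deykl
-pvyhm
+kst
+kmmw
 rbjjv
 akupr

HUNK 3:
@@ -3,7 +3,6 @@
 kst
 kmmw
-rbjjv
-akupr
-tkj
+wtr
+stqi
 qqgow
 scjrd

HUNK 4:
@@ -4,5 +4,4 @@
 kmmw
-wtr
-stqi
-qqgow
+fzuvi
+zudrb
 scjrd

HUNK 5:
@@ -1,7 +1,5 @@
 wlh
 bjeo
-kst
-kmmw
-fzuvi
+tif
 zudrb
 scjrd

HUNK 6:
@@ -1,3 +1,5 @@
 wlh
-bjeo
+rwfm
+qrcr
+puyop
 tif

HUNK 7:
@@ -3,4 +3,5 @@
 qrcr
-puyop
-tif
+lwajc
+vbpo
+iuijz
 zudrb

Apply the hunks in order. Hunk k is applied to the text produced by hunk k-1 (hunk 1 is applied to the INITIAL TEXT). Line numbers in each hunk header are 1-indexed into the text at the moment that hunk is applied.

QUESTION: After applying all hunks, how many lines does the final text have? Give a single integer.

Hunk 1: at line 1 remove [duoyh,hwyvi,bzv] add [bjeo,deykl,pvyhm] -> 9 lines: wlh bjeo deykl pvyhm rbjjv akupr tkj qqgow scjrd
Hunk 2: at line 1 remove [deykl,pvyhm] add [kst,kmmw] -> 9 lines: wlh bjeo kst kmmw rbjjv akupr tkj qqgow scjrd
Hunk 3: at line 3 remove [rbjjv,akupr,tkj] add [wtr,stqi] -> 8 lines: wlh bjeo kst kmmw wtr stqi qqgow scjrd
Hunk 4: at line 4 remove [wtr,stqi,qqgow] add [fzuvi,zudrb] -> 7 lines: wlh bjeo kst kmmw fzuvi zudrb scjrd
Hunk 5: at line 1 remove [kst,kmmw,fzuvi] add [tif] -> 5 lines: wlh bjeo tif zudrb scjrd
Hunk 6: at line 1 remove [bjeo] add [rwfm,qrcr,puyop] -> 7 lines: wlh rwfm qrcr puyop tif zudrb scjrd
Hunk 7: at line 3 remove [puyop,tif] add [lwajc,vbpo,iuijz] -> 8 lines: wlh rwfm qrcr lwajc vbpo iuijz zudrb scjrd
Final line count: 8

Answer: 8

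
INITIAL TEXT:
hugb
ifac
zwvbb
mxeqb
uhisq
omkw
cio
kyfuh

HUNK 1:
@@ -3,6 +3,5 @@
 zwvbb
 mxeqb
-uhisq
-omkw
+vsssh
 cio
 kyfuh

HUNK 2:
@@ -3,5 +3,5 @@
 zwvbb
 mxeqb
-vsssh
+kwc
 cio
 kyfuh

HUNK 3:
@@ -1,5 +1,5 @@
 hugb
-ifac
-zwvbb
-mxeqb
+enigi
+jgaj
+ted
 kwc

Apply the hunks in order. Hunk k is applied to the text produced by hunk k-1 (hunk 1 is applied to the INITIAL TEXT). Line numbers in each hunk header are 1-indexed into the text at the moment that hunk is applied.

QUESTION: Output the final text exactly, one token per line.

Answer: hugb
enigi
jgaj
ted
kwc
cio
kyfuh

Derivation:
Hunk 1: at line 3 remove [uhisq,omkw] add [vsssh] -> 7 lines: hugb ifac zwvbb mxeqb vsssh cio kyfuh
Hunk 2: at line 3 remove [vsssh] add [kwc] -> 7 lines: hugb ifac zwvbb mxeqb kwc cio kyfuh
Hunk 3: at line 1 remove [ifac,zwvbb,mxeqb] add [enigi,jgaj,ted] -> 7 lines: hugb enigi jgaj ted kwc cio kyfuh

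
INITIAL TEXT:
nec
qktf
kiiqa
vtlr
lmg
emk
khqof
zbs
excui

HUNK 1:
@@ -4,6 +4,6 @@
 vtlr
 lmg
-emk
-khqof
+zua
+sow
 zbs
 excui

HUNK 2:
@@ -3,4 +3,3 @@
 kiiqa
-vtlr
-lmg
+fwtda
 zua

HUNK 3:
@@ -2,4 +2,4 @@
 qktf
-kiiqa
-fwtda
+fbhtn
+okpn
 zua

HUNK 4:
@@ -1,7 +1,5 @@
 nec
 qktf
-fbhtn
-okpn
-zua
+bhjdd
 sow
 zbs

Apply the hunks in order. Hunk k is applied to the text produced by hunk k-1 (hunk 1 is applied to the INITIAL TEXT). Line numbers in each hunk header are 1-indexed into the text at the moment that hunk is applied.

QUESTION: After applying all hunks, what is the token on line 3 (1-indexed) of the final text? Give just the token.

Hunk 1: at line 4 remove [emk,khqof] add [zua,sow] -> 9 lines: nec qktf kiiqa vtlr lmg zua sow zbs excui
Hunk 2: at line 3 remove [vtlr,lmg] add [fwtda] -> 8 lines: nec qktf kiiqa fwtda zua sow zbs excui
Hunk 3: at line 2 remove [kiiqa,fwtda] add [fbhtn,okpn] -> 8 lines: nec qktf fbhtn okpn zua sow zbs excui
Hunk 4: at line 1 remove [fbhtn,okpn,zua] add [bhjdd] -> 6 lines: nec qktf bhjdd sow zbs excui
Final line 3: bhjdd

Answer: bhjdd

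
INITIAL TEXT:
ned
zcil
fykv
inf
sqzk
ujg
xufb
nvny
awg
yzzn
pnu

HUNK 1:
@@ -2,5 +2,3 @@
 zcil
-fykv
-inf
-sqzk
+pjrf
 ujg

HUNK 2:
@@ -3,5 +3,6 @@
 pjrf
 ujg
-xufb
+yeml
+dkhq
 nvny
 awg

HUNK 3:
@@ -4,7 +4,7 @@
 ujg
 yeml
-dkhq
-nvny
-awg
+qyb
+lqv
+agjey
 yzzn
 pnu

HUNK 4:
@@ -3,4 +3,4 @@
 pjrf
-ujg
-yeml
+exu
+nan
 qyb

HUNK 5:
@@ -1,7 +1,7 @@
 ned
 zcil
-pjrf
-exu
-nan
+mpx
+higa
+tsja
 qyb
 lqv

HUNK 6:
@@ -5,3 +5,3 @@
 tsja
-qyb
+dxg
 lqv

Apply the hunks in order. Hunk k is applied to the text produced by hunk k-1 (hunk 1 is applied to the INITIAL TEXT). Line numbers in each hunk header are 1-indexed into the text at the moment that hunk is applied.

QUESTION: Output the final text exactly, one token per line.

Hunk 1: at line 2 remove [fykv,inf,sqzk] add [pjrf] -> 9 lines: ned zcil pjrf ujg xufb nvny awg yzzn pnu
Hunk 2: at line 3 remove [xufb] add [yeml,dkhq] -> 10 lines: ned zcil pjrf ujg yeml dkhq nvny awg yzzn pnu
Hunk 3: at line 4 remove [dkhq,nvny,awg] add [qyb,lqv,agjey] -> 10 lines: ned zcil pjrf ujg yeml qyb lqv agjey yzzn pnu
Hunk 4: at line 3 remove [ujg,yeml] add [exu,nan] -> 10 lines: ned zcil pjrf exu nan qyb lqv agjey yzzn pnu
Hunk 5: at line 1 remove [pjrf,exu,nan] add [mpx,higa,tsja] -> 10 lines: ned zcil mpx higa tsja qyb lqv agjey yzzn pnu
Hunk 6: at line 5 remove [qyb] add [dxg] -> 10 lines: ned zcil mpx higa tsja dxg lqv agjey yzzn pnu

Answer: ned
zcil
mpx
higa
tsja
dxg
lqv
agjey
yzzn
pnu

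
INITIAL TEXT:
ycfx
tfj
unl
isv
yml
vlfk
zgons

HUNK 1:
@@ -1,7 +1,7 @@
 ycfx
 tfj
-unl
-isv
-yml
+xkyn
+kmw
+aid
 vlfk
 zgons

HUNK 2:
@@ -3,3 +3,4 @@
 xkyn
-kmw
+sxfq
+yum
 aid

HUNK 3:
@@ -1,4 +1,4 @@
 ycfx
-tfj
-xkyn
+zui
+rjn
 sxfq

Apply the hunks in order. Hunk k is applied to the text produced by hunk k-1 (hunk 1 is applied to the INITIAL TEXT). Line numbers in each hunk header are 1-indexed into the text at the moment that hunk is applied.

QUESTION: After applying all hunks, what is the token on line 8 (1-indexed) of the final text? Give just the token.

Answer: zgons

Derivation:
Hunk 1: at line 1 remove [unl,isv,yml] add [xkyn,kmw,aid] -> 7 lines: ycfx tfj xkyn kmw aid vlfk zgons
Hunk 2: at line 3 remove [kmw] add [sxfq,yum] -> 8 lines: ycfx tfj xkyn sxfq yum aid vlfk zgons
Hunk 3: at line 1 remove [tfj,xkyn] add [zui,rjn] -> 8 lines: ycfx zui rjn sxfq yum aid vlfk zgons
Final line 8: zgons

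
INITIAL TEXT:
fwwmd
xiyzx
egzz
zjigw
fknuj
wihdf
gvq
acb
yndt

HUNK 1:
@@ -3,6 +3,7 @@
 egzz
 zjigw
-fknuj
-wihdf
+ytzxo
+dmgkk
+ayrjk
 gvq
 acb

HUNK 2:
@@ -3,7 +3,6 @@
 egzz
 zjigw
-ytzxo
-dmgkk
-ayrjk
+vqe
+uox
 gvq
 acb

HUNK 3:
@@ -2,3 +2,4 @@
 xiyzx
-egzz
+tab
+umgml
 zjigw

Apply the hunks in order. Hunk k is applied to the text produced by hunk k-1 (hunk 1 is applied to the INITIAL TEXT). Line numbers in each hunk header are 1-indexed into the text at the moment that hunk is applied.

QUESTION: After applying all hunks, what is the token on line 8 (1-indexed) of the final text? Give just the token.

Hunk 1: at line 3 remove [fknuj,wihdf] add [ytzxo,dmgkk,ayrjk] -> 10 lines: fwwmd xiyzx egzz zjigw ytzxo dmgkk ayrjk gvq acb yndt
Hunk 2: at line 3 remove [ytzxo,dmgkk,ayrjk] add [vqe,uox] -> 9 lines: fwwmd xiyzx egzz zjigw vqe uox gvq acb yndt
Hunk 3: at line 2 remove [egzz] add [tab,umgml] -> 10 lines: fwwmd xiyzx tab umgml zjigw vqe uox gvq acb yndt
Final line 8: gvq

Answer: gvq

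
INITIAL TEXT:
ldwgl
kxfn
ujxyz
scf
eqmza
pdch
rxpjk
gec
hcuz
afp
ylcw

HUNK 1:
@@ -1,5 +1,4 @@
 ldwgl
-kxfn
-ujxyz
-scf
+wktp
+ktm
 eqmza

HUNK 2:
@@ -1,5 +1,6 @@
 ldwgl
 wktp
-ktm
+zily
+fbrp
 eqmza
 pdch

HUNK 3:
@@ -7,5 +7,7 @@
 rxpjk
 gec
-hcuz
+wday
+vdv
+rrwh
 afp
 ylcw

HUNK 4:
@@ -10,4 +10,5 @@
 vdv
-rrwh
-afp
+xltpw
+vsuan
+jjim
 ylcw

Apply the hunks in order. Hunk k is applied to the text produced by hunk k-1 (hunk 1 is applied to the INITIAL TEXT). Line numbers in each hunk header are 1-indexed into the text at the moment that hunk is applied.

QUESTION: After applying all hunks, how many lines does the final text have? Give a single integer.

Answer: 14

Derivation:
Hunk 1: at line 1 remove [kxfn,ujxyz,scf] add [wktp,ktm] -> 10 lines: ldwgl wktp ktm eqmza pdch rxpjk gec hcuz afp ylcw
Hunk 2: at line 1 remove [ktm] add [zily,fbrp] -> 11 lines: ldwgl wktp zily fbrp eqmza pdch rxpjk gec hcuz afp ylcw
Hunk 3: at line 7 remove [hcuz] add [wday,vdv,rrwh] -> 13 lines: ldwgl wktp zily fbrp eqmza pdch rxpjk gec wday vdv rrwh afp ylcw
Hunk 4: at line 10 remove [rrwh,afp] add [xltpw,vsuan,jjim] -> 14 lines: ldwgl wktp zily fbrp eqmza pdch rxpjk gec wday vdv xltpw vsuan jjim ylcw
Final line count: 14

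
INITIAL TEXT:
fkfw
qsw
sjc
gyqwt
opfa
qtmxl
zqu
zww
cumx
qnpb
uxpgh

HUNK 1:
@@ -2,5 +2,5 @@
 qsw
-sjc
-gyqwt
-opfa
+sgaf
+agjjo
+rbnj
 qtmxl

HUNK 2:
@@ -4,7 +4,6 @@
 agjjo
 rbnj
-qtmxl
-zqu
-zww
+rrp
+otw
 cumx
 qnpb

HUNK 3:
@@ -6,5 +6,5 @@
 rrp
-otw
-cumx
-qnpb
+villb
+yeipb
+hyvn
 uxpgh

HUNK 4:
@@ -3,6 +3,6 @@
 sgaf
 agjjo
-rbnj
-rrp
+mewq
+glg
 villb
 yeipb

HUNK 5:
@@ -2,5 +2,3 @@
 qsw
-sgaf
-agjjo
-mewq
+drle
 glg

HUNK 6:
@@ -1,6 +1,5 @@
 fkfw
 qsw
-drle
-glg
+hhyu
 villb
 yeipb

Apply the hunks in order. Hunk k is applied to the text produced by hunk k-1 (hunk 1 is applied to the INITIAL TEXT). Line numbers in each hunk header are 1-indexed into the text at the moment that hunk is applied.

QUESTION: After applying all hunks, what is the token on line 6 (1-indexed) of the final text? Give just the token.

Answer: hyvn

Derivation:
Hunk 1: at line 2 remove [sjc,gyqwt,opfa] add [sgaf,agjjo,rbnj] -> 11 lines: fkfw qsw sgaf agjjo rbnj qtmxl zqu zww cumx qnpb uxpgh
Hunk 2: at line 4 remove [qtmxl,zqu,zww] add [rrp,otw] -> 10 lines: fkfw qsw sgaf agjjo rbnj rrp otw cumx qnpb uxpgh
Hunk 3: at line 6 remove [otw,cumx,qnpb] add [villb,yeipb,hyvn] -> 10 lines: fkfw qsw sgaf agjjo rbnj rrp villb yeipb hyvn uxpgh
Hunk 4: at line 3 remove [rbnj,rrp] add [mewq,glg] -> 10 lines: fkfw qsw sgaf agjjo mewq glg villb yeipb hyvn uxpgh
Hunk 5: at line 2 remove [sgaf,agjjo,mewq] add [drle] -> 8 lines: fkfw qsw drle glg villb yeipb hyvn uxpgh
Hunk 6: at line 1 remove [drle,glg] add [hhyu] -> 7 lines: fkfw qsw hhyu villb yeipb hyvn uxpgh
Final line 6: hyvn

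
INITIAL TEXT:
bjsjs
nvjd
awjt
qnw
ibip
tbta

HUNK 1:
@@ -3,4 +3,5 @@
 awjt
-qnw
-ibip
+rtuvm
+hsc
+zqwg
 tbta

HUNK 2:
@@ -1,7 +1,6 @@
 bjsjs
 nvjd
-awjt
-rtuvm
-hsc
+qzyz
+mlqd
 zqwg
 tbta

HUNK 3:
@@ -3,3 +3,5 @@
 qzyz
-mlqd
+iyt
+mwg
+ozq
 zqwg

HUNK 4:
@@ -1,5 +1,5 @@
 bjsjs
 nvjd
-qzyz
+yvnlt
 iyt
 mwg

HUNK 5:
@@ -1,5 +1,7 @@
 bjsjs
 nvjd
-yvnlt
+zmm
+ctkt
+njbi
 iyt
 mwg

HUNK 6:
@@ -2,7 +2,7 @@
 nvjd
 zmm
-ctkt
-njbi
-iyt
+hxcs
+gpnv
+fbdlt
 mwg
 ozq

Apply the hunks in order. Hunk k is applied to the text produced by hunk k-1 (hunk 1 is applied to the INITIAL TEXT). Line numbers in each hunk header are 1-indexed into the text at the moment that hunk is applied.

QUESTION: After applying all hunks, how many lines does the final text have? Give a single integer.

Answer: 10

Derivation:
Hunk 1: at line 3 remove [qnw,ibip] add [rtuvm,hsc,zqwg] -> 7 lines: bjsjs nvjd awjt rtuvm hsc zqwg tbta
Hunk 2: at line 1 remove [awjt,rtuvm,hsc] add [qzyz,mlqd] -> 6 lines: bjsjs nvjd qzyz mlqd zqwg tbta
Hunk 3: at line 3 remove [mlqd] add [iyt,mwg,ozq] -> 8 lines: bjsjs nvjd qzyz iyt mwg ozq zqwg tbta
Hunk 4: at line 1 remove [qzyz] add [yvnlt] -> 8 lines: bjsjs nvjd yvnlt iyt mwg ozq zqwg tbta
Hunk 5: at line 1 remove [yvnlt] add [zmm,ctkt,njbi] -> 10 lines: bjsjs nvjd zmm ctkt njbi iyt mwg ozq zqwg tbta
Hunk 6: at line 2 remove [ctkt,njbi,iyt] add [hxcs,gpnv,fbdlt] -> 10 lines: bjsjs nvjd zmm hxcs gpnv fbdlt mwg ozq zqwg tbta
Final line count: 10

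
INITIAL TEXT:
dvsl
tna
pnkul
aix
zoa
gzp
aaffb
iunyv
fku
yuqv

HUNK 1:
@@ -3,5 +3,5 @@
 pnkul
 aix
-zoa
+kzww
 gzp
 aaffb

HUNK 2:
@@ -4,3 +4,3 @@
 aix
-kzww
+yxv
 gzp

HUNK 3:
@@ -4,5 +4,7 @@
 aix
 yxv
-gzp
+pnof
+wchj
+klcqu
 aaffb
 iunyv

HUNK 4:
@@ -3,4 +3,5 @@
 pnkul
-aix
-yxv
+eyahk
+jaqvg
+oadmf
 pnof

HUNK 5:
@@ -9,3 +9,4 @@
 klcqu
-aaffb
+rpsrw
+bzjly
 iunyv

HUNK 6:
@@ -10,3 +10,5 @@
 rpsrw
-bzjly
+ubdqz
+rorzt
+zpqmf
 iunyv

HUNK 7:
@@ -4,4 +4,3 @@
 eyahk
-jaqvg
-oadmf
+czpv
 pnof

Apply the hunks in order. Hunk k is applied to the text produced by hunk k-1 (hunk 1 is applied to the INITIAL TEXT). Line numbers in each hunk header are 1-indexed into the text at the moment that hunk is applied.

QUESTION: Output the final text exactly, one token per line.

Answer: dvsl
tna
pnkul
eyahk
czpv
pnof
wchj
klcqu
rpsrw
ubdqz
rorzt
zpqmf
iunyv
fku
yuqv

Derivation:
Hunk 1: at line 3 remove [zoa] add [kzww] -> 10 lines: dvsl tna pnkul aix kzww gzp aaffb iunyv fku yuqv
Hunk 2: at line 4 remove [kzww] add [yxv] -> 10 lines: dvsl tna pnkul aix yxv gzp aaffb iunyv fku yuqv
Hunk 3: at line 4 remove [gzp] add [pnof,wchj,klcqu] -> 12 lines: dvsl tna pnkul aix yxv pnof wchj klcqu aaffb iunyv fku yuqv
Hunk 4: at line 3 remove [aix,yxv] add [eyahk,jaqvg,oadmf] -> 13 lines: dvsl tna pnkul eyahk jaqvg oadmf pnof wchj klcqu aaffb iunyv fku yuqv
Hunk 5: at line 9 remove [aaffb] add [rpsrw,bzjly] -> 14 lines: dvsl tna pnkul eyahk jaqvg oadmf pnof wchj klcqu rpsrw bzjly iunyv fku yuqv
Hunk 6: at line 10 remove [bzjly] add [ubdqz,rorzt,zpqmf] -> 16 lines: dvsl tna pnkul eyahk jaqvg oadmf pnof wchj klcqu rpsrw ubdqz rorzt zpqmf iunyv fku yuqv
Hunk 7: at line 4 remove [jaqvg,oadmf] add [czpv] -> 15 lines: dvsl tna pnkul eyahk czpv pnof wchj klcqu rpsrw ubdqz rorzt zpqmf iunyv fku yuqv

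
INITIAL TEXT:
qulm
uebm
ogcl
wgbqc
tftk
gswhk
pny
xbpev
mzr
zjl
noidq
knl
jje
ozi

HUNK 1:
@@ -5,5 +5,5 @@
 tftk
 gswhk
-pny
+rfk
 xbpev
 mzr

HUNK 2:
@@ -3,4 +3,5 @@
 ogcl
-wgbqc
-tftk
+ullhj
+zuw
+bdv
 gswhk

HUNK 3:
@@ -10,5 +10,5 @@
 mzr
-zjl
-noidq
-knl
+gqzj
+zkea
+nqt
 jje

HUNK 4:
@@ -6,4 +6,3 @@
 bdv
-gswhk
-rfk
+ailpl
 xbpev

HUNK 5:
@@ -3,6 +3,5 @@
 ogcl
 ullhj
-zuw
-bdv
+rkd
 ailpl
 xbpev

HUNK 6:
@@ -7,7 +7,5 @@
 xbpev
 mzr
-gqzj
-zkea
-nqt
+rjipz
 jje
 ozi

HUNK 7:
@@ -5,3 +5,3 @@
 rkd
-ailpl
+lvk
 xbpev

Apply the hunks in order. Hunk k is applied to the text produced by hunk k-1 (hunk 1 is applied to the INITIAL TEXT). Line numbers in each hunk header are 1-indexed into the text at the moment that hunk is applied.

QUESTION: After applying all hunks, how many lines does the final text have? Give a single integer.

Hunk 1: at line 5 remove [pny] add [rfk] -> 14 lines: qulm uebm ogcl wgbqc tftk gswhk rfk xbpev mzr zjl noidq knl jje ozi
Hunk 2: at line 3 remove [wgbqc,tftk] add [ullhj,zuw,bdv] -> 15 lines: qulm uebm ogcl ullhj zuw bdv gswhk rfk xbpev mzr zjl noidq knl jje ozi
Hunk 3: at line 10 remove [zjl,noidq,knl] add [gqzj,zkea,nqt] -> 15 lines: qulm uebm ogcl ullhj zuw bdv gswhk rfk xbpev mzr gqzj zkea nqt jje ozi
Hunk 4: at line 6 remove [gswhk,rfk] add [ailpl] -> 14 lines: qulm uebm ogcl ullhj zuw bdv ailpl xbpev mzr gqzj zkea nqt jje ozi
Hunk 5: at line 3 remove [zuw,bdv] add [rkd] -> 13 lines: qulm uebm ogcl ullhj rkd ailpl xbpev mzr gqzj zkea nqt jje ozi
Hunk 6: at line 7 remove [gqzj,zkea,nqt] add [rjipz] -> 11 lines: qulm uebm ogcl ullhj rkd ailpl xbpev mzr rjipz jje ozi
Hunk 7: at line 5 remove [ailpl] add [lvk] -> 11 lines: qulm uebm ogcl ullhj rkd lvk xbpev mzr rjipz jje ozi
Final line count: 11

Answer: 11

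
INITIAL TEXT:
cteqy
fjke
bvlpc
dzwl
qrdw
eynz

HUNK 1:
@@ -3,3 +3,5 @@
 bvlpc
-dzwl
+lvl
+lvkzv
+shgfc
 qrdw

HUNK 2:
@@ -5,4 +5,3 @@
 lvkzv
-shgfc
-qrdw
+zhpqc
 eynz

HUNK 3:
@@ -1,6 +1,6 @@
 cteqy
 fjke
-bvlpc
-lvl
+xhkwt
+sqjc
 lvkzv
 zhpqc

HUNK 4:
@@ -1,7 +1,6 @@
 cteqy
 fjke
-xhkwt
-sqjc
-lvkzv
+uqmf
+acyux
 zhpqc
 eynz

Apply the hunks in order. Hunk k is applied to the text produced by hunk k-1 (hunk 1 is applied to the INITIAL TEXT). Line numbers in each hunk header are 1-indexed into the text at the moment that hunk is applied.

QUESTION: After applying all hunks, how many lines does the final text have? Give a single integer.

Hunk 1: at line 3 remove [dzwl] add [lvl,lvkzv,shgfc] -> 8 lines: cteqy fjke bvlpc lvl lvkzv shgfc qrdw eynz
Hunk 2: at line 5 remove [shgfc,qrdw] add [zhpqc] -> 7 lines: cteqy fjke bvlpc lvl lvkzv zhpqc eynz
Hunk 3: at line 1 remove [bvlpc,lvl] add [xhkwt,sqjc] -> 7 lines: cteqy fjke xhkwt sqjc lvkzv zhpqc eynz
Hunk 4: at line 1 remove [xhkwt,sqjc,lvkzv] add [uqmf,acyux] -> 6 lines: cteqy fjke uqmf acyux zhpqc eynz
Final line count: 6

Answer: 6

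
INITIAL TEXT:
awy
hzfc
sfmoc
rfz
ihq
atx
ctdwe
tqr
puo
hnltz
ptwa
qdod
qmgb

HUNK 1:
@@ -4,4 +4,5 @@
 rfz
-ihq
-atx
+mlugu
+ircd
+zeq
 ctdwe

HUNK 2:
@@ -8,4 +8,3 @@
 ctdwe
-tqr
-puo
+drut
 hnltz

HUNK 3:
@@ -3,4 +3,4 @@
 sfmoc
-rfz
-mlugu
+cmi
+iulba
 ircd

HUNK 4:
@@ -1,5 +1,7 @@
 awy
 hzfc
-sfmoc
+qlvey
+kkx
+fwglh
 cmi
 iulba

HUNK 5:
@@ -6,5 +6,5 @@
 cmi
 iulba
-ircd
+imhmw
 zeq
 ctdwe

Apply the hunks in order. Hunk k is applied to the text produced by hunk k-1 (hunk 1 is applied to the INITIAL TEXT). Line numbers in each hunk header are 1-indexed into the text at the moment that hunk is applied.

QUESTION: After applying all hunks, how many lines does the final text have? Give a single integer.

Hunk 1: at line 4 remove [ihq,atx] add [mlugu,ircd,zeq] -> 14 lines: awy hzfc sfmoc rfz mlugu ircd zeq ctdwe tqr puo hnltz ptwa qdod qmgb
Hunk 2: at line 8 remove [tqr,puo] add [drut] -> 13 lines: awy hzfc sfmoc rfz mlugu ircd zeq ctdwe drut hnltz ptwa qdod qmgb
Hunk 3: at line 3 remove [rfz,mlugu] add [cmi,iulba] -> 13 lines: awy hzfc sfmoc cmi iulba ircd zeq ctdwe drut hnltz ptwa qdod qmgb
Hunk 4: at line 1 remove [sfmoc] add [qlvey,kkx,fwglh] -> 15 lines: awy hzfc qlvey kkx fwglh cmi iulba ircd zeq ctdwe drut hnltz ptwa qdod qmgb
Hunk 5: at line 6 remove [ircd] add [imhmw] -> 15 lines: awy hzfc qlvey kkx fwglh cmi iulba imhmw zeq ctdwe drut hnltz ptwa qdod qmgb
Final line count: 15

Answer: 15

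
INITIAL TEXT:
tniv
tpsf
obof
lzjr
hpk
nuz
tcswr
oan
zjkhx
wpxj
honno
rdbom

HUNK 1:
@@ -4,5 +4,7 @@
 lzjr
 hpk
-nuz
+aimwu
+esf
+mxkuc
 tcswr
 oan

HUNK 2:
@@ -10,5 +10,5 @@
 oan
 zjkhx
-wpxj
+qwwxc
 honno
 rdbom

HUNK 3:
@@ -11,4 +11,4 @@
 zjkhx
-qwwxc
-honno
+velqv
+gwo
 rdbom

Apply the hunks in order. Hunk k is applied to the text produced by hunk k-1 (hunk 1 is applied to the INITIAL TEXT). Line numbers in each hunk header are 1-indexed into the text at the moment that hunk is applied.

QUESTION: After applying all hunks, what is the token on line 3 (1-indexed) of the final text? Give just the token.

Answer: obof

Derivation:
Hunk 1: at line 4 remove [nuz] add [aimwu,esf,mxkuc] -> 14 lines: tniv tpsf obof lzjr hpk aimwu esf mxkuc tcswr oan zjkhx wpxj honno rdbom
Hunk 2: at line 10 remove [wpxj] add [qwwxc] -> 14 lines: tniv tpsf obof lzjr hpk aimwu esf mxkuc tcswr oan zjkhx qwwxc honno rdbom
Hunk 3: at line 11 remove [qwwxc,honno] add [velqv,gwo] -> 14 lines: tniv tpsf obof lzjr hpk aimwu esf mxkuc tcswr oan zjkhx velqv gwo rdbom
Final line 3: obof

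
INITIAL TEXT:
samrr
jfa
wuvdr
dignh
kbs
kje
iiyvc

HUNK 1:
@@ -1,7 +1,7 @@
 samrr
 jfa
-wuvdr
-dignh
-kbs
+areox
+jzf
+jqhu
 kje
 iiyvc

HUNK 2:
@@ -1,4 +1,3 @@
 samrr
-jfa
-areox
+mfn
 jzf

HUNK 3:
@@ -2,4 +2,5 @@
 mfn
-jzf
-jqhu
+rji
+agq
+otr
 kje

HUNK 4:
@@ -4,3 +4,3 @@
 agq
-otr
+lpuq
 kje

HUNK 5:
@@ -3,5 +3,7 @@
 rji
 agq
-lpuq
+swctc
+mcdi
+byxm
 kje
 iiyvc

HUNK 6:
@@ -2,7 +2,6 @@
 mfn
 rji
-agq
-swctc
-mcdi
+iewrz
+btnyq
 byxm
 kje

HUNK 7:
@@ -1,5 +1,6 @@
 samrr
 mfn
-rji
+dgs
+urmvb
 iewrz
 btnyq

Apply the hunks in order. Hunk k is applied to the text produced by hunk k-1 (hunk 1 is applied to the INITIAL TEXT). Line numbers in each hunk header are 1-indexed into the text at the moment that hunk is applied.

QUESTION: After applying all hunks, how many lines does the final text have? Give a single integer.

Answer: 9

Derivation:
Hunk 1: at line 1 remove [wuvdr,dignh,kbs] add [areox,jzf,jqhu] -> 7 lines: samrr jfa areox jzf jqhu kje iiyvc
Hunk 2: at line 1 remove [jfa,areox] add [mfn] -> 6 lines: samrr mfn jzf jqhu kje iiyvc
Hunk 3: at line 2 remove [jzf,jqhu] add [rji,agq,otr] -> 7 lines: samrr mfn rji agq otr kje iiyvc
Hunk 4: at line 4 remove [otr] add [lpuq] -> 7 lines: samrr mfn rji agq lpuq kje iiyvc
Hunk 5: at line 3 remove [lpuq] add [swctc,mcdi,byxm] -> 9 lines: samrr mfn rji agq swctc mcdi byxm kje iiyvc
Hunk 6: at line 2 remove [agq,swctc,mcdi] add [iewrz,btnyq] -> 8 lines: samrr mfn rji iewrz btnyq byxm kje iiyvc
Hunk 7: at line 1 remove [rji] add [dgs,urmvb] -> 9 lines: samrr mfn dgs urmvb iewrz btnyq byxm kje iiyvc
Final line count: 9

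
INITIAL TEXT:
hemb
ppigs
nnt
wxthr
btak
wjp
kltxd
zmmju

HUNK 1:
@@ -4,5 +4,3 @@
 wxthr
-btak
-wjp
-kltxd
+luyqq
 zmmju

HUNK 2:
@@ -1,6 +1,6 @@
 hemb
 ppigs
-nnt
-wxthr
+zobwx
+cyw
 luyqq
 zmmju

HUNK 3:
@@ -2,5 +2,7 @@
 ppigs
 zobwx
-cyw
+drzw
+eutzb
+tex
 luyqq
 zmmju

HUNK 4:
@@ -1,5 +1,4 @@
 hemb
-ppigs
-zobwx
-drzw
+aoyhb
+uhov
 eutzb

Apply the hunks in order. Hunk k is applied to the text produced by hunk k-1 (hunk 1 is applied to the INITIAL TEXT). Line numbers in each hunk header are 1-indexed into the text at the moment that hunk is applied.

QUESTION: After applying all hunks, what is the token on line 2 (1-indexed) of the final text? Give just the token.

Answer: aoyhb

Derivation:
Hunk 1: at line 4 remove [btak,wjp,kltxd] add [luyqq] -> 6 lines: hemb ppigs nnt wxthr luyqq zmmju
Hunk 2: at line 1 remove [nnt,wxthr] add [zobwx,cyw] -> 6 lines: hemb ppigs zobwx cyw luyqq zmmju
Hunk 3: at line 2 remove [cyw] add [drzw,eutzb,tex] -> 8 lines: hemb ppigs zobwx drzw eutzb tex luyqq zmmju
Hunk 4: at line 1 remove [ppigs,zobwx,drzw] add [aoyhb,uhov] -> 7 lines: hemb aoyhb uhov eutzb tex luyqq zmmju
Final line 2: aoyhb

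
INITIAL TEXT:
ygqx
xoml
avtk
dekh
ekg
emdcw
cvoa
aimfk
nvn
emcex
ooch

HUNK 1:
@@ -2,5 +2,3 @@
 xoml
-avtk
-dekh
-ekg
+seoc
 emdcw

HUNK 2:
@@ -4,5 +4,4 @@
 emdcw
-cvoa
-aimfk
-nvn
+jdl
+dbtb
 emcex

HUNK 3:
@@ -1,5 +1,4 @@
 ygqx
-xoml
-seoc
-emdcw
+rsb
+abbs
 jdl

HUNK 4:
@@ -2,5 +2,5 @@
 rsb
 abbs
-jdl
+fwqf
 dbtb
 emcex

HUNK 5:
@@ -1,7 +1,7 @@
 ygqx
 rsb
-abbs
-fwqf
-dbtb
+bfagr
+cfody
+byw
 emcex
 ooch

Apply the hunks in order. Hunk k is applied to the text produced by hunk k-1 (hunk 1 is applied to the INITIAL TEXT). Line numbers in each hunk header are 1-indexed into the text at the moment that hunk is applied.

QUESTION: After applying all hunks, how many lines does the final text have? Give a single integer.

Hunk 1: at line 2 remove [avtk,dekh,ekg] add [seoc] -> 9 lines: ygqx xoml seoc emdcw cvoa aimfk nvn emcex ooch
Hunk 2: at line 4 remove [cvoa,aimfk,nvn] add [jdl,dbtb] -> 8 lines: ygqx xoml seoc emdcw jdl dbtb emcex ooch
Hunk 3: at line 1 remove [xoml,seoc,emdcw] add [rsb,abbs] -> 7 lines: ygqx rsb abbs jdl dbtb emcex ooch
Hunk 4: at line 2 remove [jdl] add [fwqf] -> 7 lines: ygqx rsb abbs fwqf dbtb emcex ooch
Hunk 5: at line 1 remove [abbs,fwqf,dbtb] add [bfagr,cfody,byw] -> 7 lines: ygqx rsb bfagr cfody byw emcex ooch
Final line count: 7

Answer: 7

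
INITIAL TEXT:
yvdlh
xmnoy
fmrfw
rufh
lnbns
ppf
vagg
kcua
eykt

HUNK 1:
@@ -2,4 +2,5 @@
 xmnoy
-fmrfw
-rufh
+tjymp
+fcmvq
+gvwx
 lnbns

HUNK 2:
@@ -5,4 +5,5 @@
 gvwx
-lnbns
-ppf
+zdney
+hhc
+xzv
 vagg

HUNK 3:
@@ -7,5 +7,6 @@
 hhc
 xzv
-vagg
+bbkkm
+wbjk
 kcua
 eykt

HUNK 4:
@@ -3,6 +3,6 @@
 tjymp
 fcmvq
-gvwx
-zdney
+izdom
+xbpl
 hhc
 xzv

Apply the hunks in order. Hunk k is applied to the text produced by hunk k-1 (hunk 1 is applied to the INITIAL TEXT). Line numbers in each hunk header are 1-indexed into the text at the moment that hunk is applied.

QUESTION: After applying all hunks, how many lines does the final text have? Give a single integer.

Hunk 1: at line 2 remove [fmrfw,rufh] add [tjymp,fcmvq,gvwx] -> 10 lines: yvdlh xmnoy tjymp fcmvq gvwx lnbns ppf vagg kcua eykt
Hunk 2: at line 5 remove [lnbns,ppf] add [zdney,hhc,xzv] -> 11 lines: yvdlh xmnoy tjymp fcmvq gvwx zdney hhc xzv vagg kcua eykt
Hunk 3: at line 7 remove [vagg] add [bbkkm,wbjk] -> 12 lines: yvdlh xmnoy tjymp fcmvq gvwx zdney hhc xzv bbkkm wbjk kcua eykt
Hunk 4: at line 3 remove [gvwx,zdney] add [izdom,xbpl] -> 12 lines: yvdlh xmnoy tjymp fcmvq izdom xbpl hhc xzv bbkkm wbjk kcua eykt
Final line count: 12

Answer: 12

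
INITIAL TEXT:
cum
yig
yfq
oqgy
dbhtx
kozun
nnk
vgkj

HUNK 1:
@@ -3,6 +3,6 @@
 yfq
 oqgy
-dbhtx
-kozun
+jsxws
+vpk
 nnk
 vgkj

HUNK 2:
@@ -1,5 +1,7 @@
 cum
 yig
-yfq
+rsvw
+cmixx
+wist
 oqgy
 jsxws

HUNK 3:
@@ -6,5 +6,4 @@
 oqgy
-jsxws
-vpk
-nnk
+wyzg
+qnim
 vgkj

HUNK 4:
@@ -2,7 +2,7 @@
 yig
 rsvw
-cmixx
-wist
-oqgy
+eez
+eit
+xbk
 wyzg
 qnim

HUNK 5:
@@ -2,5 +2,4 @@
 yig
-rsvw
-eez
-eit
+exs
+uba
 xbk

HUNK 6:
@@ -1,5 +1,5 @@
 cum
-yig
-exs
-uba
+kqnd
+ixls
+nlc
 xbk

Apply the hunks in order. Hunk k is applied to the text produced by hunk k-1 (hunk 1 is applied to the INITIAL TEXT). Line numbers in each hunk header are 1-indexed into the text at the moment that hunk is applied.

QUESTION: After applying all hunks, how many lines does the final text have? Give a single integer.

Hunk 1: at line 3 remove [dbhtx,kozun] add [jsxws,vpk] -> 8 lines: cum yig yfq oqgy jsxws vpk nnk vgkj
Hunk 2: at line 1 remove [yfq] add [rsvw,cmixx,wist] -> 10 lines: cum yig rsvw cmixx wist oqgy jsxws vpk nnk vgkj
Hunk 3: at line 6 remove [jsxws,vpk,nnk] add [wyzg,qnim] -> 9 lines: cum yig rsvw cmixx wist oqgy wyzg qnim vgkj
Hunk 4: at line 2 remove [cmixx,wist,oqgy] add [eez,eit,xbk] -> 9 lines: cum yig rsvw eez eit xbk wyzg qnim vgkj
Hunk 5: at line 2 remove [rsvw,eez,eit] add [exs,uba] -> 8 lines: cum yig exs uba xbk wyzg qnim vgkj
Hunk 6: at line 1 remove [yig,exs,uba] add [kqnd,ixls,nlc] -> 8 lines: cum kqnd ixls nlc xbk wyzg qnim vgkj
Final line count: 8

Answer: 8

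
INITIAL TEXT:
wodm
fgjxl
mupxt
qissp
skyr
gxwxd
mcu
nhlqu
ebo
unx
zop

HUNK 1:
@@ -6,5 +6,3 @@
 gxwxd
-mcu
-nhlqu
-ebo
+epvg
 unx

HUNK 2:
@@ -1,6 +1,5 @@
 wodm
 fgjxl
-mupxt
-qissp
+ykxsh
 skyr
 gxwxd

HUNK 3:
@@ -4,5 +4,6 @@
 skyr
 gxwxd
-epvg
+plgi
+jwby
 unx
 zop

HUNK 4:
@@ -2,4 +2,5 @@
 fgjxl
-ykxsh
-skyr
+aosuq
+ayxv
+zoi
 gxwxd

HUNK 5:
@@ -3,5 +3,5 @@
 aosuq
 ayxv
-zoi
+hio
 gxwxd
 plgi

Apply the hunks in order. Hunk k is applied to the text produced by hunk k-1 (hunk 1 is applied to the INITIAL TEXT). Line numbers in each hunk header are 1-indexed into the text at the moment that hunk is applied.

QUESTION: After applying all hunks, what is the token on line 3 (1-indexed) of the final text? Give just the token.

Answer: aosuq

Derivation:
Hunk 1: at line 6 remove [mcu,nhlqu,ebo] add [epvg] -> 9 lines: wodm fgjxl mupxt qissp skyr gxwxd epvg unx zop
Hunk 2: at line 1 remove [mupxt,qissp] add [ykxsh] -> 8 lines: wodm fgjxl ykxsh skyr gxwxd epvg unx zop
Hunk 3: at line 4 remove [epvg] add [plgi,jwby] -> 9 lines: wodm fgjxl ykxsh skyr gxwxd plgi jwby unx zop
Hunk 4: at line 2 remove [ykxsh,skyr] add [aosuq,ayxv,zoi] -> 10 lines: wodm fgjxl aosuq ayxv zoi gxwxd plgi jwby unx zop
Hunk 5: at line 3 remove [zoi] add [hio] -> 10 lines: wodm fgjxl aosuq ayxv hio gxwxd plgi jwby unx zop
Final line 3: aosuq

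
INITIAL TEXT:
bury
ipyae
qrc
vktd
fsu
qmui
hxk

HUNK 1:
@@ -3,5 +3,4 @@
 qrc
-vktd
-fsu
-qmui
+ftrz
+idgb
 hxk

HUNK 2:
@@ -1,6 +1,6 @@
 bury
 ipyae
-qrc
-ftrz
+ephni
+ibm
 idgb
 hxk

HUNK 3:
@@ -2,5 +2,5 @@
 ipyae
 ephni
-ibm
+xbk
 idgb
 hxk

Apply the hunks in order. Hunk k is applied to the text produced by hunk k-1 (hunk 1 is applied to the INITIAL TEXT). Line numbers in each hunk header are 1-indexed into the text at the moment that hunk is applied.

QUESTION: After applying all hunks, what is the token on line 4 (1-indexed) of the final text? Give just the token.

Hunk 1: at line 3 remove [vktd,fsu,qmui] add [ftrz,idgb] -> 6 lines: bury ipyae qrc ftrz idgb hxk
Hunk 2: at line 1 remove [qrc,ftrz] add [ephni,ibm] -> 6 lines: bury ipyae ephni ibm idgb hxk
Hunk 3: at line 2 remove [ibm] add [xbk] -> 6 lines: bury ipyae ephni xbk idgb hxk
Final line 4: xbk

Answer: xbk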